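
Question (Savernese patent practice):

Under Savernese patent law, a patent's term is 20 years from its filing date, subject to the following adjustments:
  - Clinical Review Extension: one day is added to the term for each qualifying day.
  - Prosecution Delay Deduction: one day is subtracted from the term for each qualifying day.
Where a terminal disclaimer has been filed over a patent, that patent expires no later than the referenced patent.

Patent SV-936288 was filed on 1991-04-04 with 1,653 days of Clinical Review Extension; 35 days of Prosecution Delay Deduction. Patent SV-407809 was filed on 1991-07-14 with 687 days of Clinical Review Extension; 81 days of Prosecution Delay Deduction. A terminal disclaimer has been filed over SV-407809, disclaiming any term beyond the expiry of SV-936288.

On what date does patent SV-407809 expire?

Natural term of SV-407809:
  Base: filing + 20 years → 14 July 2011.
  Clinical Review Extension: +687 days → 31 May 2013.
  Prosecution Delay Deduction: −81 days → 11 March 2013.
Expiry of referenced patent SV-936288:
  Base: filing + 20 years → 4 April 2011.
  Clinical Review Extension: +1653 days → 13 October 2015.
  Prosecution Delay Deduction: −35 days → 8 September 2015.
Terminal disclaimer: SV-407809 expires on the earlier of 11 March 2013 and 8 September 2015.

2013-03-11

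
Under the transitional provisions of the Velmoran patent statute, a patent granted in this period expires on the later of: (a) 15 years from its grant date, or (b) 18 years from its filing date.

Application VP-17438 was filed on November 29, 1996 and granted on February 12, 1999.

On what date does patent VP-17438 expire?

(a) grant + 15 years → 12 February 2014.
(b) filing + 18 years → 29 November 2014.
Later of the two: 29 November 2014.

November 29, 2014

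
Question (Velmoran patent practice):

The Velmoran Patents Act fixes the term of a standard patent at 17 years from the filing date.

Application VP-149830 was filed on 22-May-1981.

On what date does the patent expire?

Filing date + 17 years → 22 May 1998.

1998-05-22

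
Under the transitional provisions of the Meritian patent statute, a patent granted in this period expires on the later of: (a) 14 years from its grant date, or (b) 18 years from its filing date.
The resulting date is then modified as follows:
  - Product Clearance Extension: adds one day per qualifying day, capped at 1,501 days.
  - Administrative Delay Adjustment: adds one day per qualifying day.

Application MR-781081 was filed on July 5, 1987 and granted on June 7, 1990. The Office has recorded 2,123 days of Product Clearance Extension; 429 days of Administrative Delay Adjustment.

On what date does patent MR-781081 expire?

(a) grant + 14 years → 7 June 2004.
(b) filing + 18 years → 5 July 2005.
Later of the two: 5 July 2005.
Product Clearance Extension: 2123 days claimed exceeds the 1501-day cap, so +1501 days → 14 August 2009.
Administrative Delay Adjustment: +429 days → 17 October 2010.

October 17, 2010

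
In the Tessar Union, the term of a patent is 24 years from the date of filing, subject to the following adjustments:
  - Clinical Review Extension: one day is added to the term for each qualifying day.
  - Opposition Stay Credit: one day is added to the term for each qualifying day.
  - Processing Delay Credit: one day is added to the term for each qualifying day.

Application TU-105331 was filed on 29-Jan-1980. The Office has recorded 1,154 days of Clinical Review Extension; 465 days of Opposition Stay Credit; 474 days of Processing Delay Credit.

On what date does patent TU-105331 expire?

Base term: filing date + 24 years → 29 January 2004.
Clinical Review Extension: +1154 days → 28 March 2007.
Opposition Stay Credit: +465 days → 5 July 2008.
Processing Delay Credit: +474 days → 22 October 2009.

2009-10-22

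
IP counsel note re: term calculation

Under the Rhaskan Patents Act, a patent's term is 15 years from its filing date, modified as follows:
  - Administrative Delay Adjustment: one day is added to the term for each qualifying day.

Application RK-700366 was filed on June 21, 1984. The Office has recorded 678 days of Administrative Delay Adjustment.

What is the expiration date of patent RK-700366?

Base term: filing date + 15 years → 21 June 1999.
Administrative Delay Adjustment: +678 days → 29 April 2001.

April 29, 2001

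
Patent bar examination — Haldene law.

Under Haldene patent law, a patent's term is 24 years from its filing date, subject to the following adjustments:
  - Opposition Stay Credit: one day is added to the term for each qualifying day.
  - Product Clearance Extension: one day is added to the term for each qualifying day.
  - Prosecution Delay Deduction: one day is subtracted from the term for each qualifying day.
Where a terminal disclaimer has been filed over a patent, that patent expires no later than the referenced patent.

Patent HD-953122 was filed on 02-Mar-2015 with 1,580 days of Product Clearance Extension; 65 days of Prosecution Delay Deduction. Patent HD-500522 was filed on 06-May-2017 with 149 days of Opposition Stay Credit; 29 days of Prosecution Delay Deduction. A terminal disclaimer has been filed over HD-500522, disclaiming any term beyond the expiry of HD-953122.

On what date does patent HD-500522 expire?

September 3, 2041

Natural term of HD-500522:
  Base: filing + 24 years → 6 May 2041.
  Opposition Stay Credit: +149 days → 2 October 2041.
  Prosecution Delay Deduction: −29 days → 3 September 2041.
Expiry of referenced patent HD-953122:
  Base: filing + 24 years → 2 March 2039.
  Product Clearance Extension: +1580 days → 29 June 2043.
  Prosecution Delay Deduction: −65 days → 25 April 2043.
Terminal disclaimer: HD-500522 expires on the earlier of 3 September 2041 and 25 April 2043.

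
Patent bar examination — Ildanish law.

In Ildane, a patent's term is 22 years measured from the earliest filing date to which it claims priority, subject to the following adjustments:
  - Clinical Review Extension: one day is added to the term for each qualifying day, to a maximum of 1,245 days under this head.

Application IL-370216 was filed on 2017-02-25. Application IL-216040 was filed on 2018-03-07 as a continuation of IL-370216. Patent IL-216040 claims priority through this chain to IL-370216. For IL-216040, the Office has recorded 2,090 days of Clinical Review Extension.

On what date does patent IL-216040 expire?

Earliest priority filing: 25 February 2017.
Base term: 25 February 2017 + 22 years → 25 February 2039.
Clinical Review Extension: 2090 days claimed exceeds the 1245-day cap, so +1245 days → 24 July 2042.

July 24, 2042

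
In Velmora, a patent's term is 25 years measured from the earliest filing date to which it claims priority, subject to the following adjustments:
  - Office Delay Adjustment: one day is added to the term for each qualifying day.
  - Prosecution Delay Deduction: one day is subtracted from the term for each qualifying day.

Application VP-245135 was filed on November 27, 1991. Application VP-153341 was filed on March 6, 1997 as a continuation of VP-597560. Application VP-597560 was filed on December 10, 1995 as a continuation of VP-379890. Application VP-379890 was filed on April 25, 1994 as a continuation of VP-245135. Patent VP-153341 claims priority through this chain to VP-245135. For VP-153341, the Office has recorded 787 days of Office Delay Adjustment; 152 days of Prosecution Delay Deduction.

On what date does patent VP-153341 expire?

August 24, 2018

Earliest priority filing: 27 November 1991.
Base term: 27 November 1991 + 25 years → 27 November 2016.
Office Delay Adjustment: +787 days → 23 January 2019.
Prosecution Delay Deduction: −152 days → 24 August 2018.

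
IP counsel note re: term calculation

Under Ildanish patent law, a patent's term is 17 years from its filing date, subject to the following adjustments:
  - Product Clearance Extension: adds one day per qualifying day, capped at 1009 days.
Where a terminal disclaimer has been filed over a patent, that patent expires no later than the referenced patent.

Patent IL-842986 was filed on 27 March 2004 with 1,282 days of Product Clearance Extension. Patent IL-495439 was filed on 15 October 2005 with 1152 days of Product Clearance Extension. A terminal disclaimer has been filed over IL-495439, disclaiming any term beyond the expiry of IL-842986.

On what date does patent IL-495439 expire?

Natural term of IL-495439:
  Base: filing + 17 years → 15 October 2022.
  Product Clearance Extension: 1152 days claimed exceeds the 1009-day cap, so +1009 days → 20 July 2025.
Expiry of referenced patent IL-842986:
  Base: filing + 17 years → 27 March 2021.
  Product Clearance Extension: 1282 days claimed exceeds the 1009-day cap, so +1009 days → 31 December 2023.
Terminal disclaimer: IL-495439 expires on the earlier of 20 July 2025 and 31 December 2023.

2023-12-31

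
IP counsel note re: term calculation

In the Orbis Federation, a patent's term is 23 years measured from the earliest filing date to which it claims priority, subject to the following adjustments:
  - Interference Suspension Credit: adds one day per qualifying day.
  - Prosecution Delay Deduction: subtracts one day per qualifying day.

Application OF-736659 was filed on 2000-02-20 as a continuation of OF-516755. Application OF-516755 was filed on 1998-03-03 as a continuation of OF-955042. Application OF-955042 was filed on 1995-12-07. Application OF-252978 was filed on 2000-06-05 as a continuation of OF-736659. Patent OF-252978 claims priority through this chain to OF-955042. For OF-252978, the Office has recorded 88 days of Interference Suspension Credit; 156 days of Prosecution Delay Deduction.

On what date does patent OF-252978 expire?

2018-09-30

Earliest priority filing: 7 December 1995.
Base term: 7 December 1995 + 23 years → 7 December 2018.
Interference Suspension Credit: +88 days → 5 March 2019.
Prosecution Delay Deduction: −156 days → 30 September 2018.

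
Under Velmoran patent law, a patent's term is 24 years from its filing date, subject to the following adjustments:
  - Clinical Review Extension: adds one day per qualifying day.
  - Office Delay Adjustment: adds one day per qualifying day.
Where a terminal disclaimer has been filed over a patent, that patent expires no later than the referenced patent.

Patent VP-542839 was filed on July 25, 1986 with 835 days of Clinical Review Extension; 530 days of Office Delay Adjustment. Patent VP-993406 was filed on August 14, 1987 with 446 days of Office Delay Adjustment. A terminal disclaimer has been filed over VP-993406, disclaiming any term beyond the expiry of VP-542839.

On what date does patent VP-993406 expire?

November 2, 2012

Natural term of VP-993406:
  Base: filing + 24 years → 14 August 2011.
  Office Delay Adjustment: +446 days → 2 November 2012.
Expiry of referenced patent VP-542839:
  Base: filing + 24 years → 25 July 2010.
  Clinical Review Extension: +835 days → 6 November 2012.
  Office Delay Adjustment: +530 days → 20 April 2014.
Terminal disclaimer: VP-993406 expires on the earlier of 2 November 2012 and 20 April 2014.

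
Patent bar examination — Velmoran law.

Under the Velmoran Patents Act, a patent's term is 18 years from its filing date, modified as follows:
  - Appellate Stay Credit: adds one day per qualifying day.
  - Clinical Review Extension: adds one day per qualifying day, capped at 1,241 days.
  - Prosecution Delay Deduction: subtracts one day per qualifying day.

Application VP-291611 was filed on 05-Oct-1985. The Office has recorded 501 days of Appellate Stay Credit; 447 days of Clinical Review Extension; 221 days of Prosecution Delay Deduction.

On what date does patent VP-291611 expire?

Base term: filing date + 18 years → 5 October 2003.
Appellate Stay Credit: +501 days → 17 February 2005.
Clinical Review Extension: 447 days (within the 1241-day cap) → +447 days → 10 May 2006.
Prosecution Delay Deduction: −221 days → 1 October 2005.

October 1, 2005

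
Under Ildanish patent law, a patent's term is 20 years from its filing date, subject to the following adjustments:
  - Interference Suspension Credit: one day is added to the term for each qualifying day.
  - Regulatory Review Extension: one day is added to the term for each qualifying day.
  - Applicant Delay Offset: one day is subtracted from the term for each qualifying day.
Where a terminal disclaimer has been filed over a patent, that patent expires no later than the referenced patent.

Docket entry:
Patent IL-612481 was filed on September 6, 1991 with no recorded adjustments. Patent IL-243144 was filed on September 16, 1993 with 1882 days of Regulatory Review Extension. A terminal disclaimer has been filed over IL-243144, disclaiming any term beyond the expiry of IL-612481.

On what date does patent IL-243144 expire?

September 6, 2011

Natural term of IL-243144:
  Base: filing + 20 years → 16 September 2013.
  Regulatory Review Extension: +1882 days → 11 November 2018.
Expiry of referenced patent IL-612481:
  Base: filing + 20 years → 6 September 2011.
Terminal disclaimer: IL-243144 expires on the earlier of 11 November 2018 and 6 September 2011.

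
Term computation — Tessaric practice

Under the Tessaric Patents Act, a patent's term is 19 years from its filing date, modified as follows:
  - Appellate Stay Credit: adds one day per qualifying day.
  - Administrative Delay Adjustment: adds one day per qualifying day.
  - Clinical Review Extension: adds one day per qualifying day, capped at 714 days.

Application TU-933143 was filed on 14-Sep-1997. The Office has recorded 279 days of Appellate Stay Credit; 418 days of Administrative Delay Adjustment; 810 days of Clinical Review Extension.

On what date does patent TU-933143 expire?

Base term: filing date + 19 years → 14 September 2016.
Appellate Stay Credit: +279 days → 20 June 2017.
Administrative Delay Adjustment: +418 days → 12 August 2018.
Clinical Review Extension: 810 days claimed exceeds the 714-day cap, so +714 days → 26 July 2020.

July 26, 2020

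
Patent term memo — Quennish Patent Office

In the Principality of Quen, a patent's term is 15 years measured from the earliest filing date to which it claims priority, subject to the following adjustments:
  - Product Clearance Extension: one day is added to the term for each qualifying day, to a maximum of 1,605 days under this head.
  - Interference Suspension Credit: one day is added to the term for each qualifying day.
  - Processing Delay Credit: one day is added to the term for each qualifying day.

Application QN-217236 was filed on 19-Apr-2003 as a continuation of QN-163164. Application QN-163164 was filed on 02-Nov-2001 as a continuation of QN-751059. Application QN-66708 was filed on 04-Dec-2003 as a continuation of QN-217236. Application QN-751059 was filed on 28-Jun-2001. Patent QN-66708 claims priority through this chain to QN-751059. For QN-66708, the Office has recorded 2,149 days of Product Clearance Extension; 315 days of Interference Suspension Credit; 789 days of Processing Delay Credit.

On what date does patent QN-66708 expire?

November 28, 2023

Earliest priority filing: 28 June 2001.
Base term: 28 June 2001 + 15 years → 28 June 2016.
Product Clearance Extension: 2149 days claimed exceeds the 1605-day cap, so +1605 days → 19 November 2020.
Interference Suspension Credit: +315 days → 30 September 2021.
Processing Delay Credit: +789 days → 28 November 2023.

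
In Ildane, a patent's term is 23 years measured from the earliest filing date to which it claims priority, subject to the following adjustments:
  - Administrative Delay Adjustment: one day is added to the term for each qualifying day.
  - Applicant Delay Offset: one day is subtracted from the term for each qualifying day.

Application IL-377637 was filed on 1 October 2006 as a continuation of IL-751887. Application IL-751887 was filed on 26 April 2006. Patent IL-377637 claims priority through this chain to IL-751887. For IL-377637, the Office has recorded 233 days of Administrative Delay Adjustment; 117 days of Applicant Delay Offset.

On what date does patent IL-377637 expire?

August 20, 2029

Earliest priority filing: 26 April 2006.
Base term: 26 April 2006 + 23 years → 26 April 2029.
Administrative Delay Adjustment: +233 days → 15 December 2029.
Applicant Delay Offset: −117 days → 20 August 2029.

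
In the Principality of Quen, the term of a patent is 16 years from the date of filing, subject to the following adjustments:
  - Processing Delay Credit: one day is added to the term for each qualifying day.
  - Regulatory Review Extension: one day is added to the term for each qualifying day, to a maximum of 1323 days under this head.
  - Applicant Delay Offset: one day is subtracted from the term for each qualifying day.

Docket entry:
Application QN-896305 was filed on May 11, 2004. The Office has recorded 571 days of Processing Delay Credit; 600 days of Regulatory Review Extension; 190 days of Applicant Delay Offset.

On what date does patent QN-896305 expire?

2023-01-17

Base term: filing date + 16 years → 11 May 2020.
Processing Delay Credit: +571 days → 3 December 2021.
Regulatory Review Extension: 600 days (within the 1323-day cap) → +600 days → 26 July 2023.
Applicant Delay Offset: −190 days → 17 January 2023.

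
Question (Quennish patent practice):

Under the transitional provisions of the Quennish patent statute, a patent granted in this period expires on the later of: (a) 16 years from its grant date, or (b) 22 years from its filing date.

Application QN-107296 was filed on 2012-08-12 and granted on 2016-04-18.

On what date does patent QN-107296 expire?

(a) grant + 16 years → 18 April 2032.
(b) filing + 22 years → 12 August 2034.
Later of the two: 12 August 2034.

2034-08-12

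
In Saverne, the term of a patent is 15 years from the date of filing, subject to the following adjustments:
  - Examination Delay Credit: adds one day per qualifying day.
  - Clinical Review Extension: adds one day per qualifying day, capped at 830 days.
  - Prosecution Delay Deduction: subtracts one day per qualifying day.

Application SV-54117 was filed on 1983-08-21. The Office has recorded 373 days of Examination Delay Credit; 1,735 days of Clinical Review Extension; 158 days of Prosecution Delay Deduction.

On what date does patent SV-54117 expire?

July 1, 2001

Base term: filing date + 15 years → 21 August 1998.
Examination Delay Credit: +373 days → 29 August 1999.
Clinical Review Extension: 1735 days claimed exceeds the 830-day cap, so +830 days → 6 December 2001.
Prosecution Delay Deduction: −158 days → 1 July 2001.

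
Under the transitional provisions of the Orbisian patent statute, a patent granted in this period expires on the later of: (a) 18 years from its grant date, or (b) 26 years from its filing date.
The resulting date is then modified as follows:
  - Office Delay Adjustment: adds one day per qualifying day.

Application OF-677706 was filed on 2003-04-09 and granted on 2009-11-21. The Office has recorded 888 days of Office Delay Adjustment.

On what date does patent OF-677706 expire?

September 14, 2031

(a) grant + 18 years → 21 November 2027.
(b) filing + 26 years → 9 April 2029.
Later of the two: 9 April 2029.
Office Delay Adjustment: +888 days → 14 September 2031.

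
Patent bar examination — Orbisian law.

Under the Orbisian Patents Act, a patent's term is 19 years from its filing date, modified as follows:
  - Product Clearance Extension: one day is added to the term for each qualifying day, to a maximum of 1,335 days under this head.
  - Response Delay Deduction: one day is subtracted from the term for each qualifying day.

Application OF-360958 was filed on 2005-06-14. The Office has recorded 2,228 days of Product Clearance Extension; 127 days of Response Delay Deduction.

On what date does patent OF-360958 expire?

Base term: filing date + 19 years → 14 June 2024.
Product Clearance Extension: 2228 days claimed exceeds the 1335-day cap, so +1335 days → 9 February 2028.
Response Delay Deduction: −127 days → 5 October 2027.

2027-10-05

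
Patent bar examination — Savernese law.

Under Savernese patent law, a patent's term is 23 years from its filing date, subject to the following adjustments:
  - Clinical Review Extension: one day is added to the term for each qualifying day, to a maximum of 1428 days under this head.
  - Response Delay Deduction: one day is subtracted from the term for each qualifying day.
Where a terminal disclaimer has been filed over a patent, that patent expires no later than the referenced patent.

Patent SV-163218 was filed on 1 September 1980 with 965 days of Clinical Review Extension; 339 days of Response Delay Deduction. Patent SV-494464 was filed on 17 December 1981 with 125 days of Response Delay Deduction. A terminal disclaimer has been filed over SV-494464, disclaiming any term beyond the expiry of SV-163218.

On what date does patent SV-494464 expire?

Natural term of SV-494464:
  Base: filing + 23 years → 17 December 2004.
  Response Delay Deduction: −125 days → 14 August 2004.
Expiry of referenced patent SV-163218:
  Base: filing + 23 years → 1 September 2003.
  Clinical Review Extension: 965 days (within the 1428-day cap) → +965 days → 23 April 2006.
  Response Delay Deduction: −339 days → 19 May 2005.
Terminal disclaimer: SV-494464 expires on the earlier of 14 August 2004 and 19 May 2005.

2004-08-14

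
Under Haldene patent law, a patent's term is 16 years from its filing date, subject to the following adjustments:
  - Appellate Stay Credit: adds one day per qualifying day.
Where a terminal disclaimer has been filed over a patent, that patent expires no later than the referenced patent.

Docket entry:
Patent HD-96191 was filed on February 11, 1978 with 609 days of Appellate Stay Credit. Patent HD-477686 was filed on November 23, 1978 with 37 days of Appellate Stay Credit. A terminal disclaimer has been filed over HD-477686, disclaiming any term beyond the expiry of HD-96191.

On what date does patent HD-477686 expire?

1994-12-30

Natural term of HD-477686:
  Base: filing + 16 years → 23 November 1994.
  Appellate Stay Credit: +37 days → 30 December 1994.
Expiry of referenced patent HD-96191:
  Base: filing + 16 years → 11 February 1994.
  Appellate Stay Credit: +609 days → 13 October 1995.
Terminal disclaimer: HD-477686 expires on the earlier of 30 December 1994 and 13 October 1995.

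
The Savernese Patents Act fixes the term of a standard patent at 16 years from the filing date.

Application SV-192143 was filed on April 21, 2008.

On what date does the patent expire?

2024-04-21

Filing date + 16 years → 21 April 2024.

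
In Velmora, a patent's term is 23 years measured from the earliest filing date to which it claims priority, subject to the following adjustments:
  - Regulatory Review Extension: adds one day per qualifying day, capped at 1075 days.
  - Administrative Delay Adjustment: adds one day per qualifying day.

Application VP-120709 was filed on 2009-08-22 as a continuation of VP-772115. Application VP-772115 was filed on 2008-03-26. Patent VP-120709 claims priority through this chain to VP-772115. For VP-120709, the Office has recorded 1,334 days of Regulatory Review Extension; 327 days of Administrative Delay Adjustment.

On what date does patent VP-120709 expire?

2035-01-26

Earliest priority filing: 26 March 2008.
Base term: 26 March 2008 + 23 years → 26 March 2031.
Regulatory Review Extension: 1334 days claimed exceeds the 1075-day cap, so +1075 days → 5 March 2034.
Administrative Delay Adjustment: +327 days → 26 January 2035.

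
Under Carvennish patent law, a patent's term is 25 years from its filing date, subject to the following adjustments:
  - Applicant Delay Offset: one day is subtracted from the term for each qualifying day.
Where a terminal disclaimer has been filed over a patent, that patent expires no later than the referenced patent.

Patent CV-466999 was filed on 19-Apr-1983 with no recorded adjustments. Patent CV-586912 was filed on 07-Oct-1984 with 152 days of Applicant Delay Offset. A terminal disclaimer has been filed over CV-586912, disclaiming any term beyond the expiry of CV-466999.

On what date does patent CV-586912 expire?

April 19, 2008

Natural term of CV-586912:
  Base: filing + 25 years → 7 October 2009.
  Applicant Delay Offset: −152 days → 8 May 2009.
Expiry of referenced patent CV-466999:
  Base: filing + 25 years → 19 April 2008.
Terminal disclaimer: CV-586912 expires on the earlier of 8 May 2009 and 19 April 2008.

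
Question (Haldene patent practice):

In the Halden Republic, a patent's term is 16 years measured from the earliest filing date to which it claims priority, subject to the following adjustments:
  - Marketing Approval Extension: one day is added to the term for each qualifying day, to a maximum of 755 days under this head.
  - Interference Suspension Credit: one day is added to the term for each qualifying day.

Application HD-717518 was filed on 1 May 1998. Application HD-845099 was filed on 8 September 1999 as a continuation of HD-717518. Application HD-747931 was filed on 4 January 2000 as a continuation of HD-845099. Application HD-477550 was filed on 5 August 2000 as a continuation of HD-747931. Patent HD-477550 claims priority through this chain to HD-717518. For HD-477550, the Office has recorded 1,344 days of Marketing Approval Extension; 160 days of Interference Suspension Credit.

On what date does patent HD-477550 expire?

Earliest priority filing: 1 May 1998.
Base term: 1 May 1998 + 16 years → 1 May 2014.
Marketing Approval Extension: 1344 days claimed exceeds the 755-day cap, so +755 days → 25 May 2016.
Interference Suspension Credit: +160 days → 1 November 2016.

2016-11-01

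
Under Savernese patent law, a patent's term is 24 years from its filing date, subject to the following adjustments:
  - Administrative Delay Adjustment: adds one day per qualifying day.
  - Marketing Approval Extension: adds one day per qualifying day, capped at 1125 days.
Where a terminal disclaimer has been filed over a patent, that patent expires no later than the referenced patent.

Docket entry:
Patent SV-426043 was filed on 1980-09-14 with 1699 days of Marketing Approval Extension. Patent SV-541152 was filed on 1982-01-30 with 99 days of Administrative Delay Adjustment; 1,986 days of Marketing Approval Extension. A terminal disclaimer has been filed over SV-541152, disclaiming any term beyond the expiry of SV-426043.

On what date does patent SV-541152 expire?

Natural term of SV-541152:
  Base: filing + 24 years → 30 January 2006.
  Administrative Delay Adjustment: +99 days → 9 May 2006.
  Marketing Approval Extension: 1986 days claimed exceeds the 1125-day cap, so +1125 days → 7 June 2009.
Expiry of referenced patent SV-426043:
  Base: filing + 24 years → 14 September 2004.
  Marketing Approval Extension: 1699 days claimed exceeds the 1125-day cap, so +1125 days → 14 October 2007.
Terminal disclaimer: SV-541152 expires on the earlier of 7 June 2009 and 14 October 2007.

October 14, 2007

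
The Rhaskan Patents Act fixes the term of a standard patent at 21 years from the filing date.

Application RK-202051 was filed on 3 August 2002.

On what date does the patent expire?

August 3, 2023

Filing date + 21 years → 3 August 2023.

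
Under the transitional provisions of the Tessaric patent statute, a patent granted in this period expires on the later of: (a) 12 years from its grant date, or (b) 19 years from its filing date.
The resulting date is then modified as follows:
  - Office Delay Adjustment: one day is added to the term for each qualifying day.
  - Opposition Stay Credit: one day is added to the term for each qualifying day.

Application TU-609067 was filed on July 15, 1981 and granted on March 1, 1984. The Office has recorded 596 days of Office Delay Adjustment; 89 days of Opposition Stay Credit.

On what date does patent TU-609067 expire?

(a) grant + 12 years → 1 March 1996.
(b) filing + 19 years → 15 July 2000.
Later of the two: 15 July 2000.
Office Delay Adjustment: +596 days → 3 March 2002.
Opposition Stay Credit: +89 days → 31 May 2002.

May 31, 2002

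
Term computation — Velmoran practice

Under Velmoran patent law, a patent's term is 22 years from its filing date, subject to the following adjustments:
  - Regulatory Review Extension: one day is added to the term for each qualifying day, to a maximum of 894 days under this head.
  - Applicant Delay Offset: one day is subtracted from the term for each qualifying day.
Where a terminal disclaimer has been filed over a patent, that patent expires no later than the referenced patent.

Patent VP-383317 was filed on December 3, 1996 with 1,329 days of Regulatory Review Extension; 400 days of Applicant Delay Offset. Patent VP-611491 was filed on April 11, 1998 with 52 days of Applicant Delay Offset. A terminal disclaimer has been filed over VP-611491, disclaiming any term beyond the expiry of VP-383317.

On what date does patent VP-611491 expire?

Natural term of VP-611491:
  Base: filing + 22 years → 11 April 2020.
  Applicant Delay Offset: −52 days → 19 February 2020.
Expiry of referenced patent VP-383317:
  Base: filing + 22 years → 3 December 2018.
  Regulatory Review Extension: 1329 days claimed exceeds the 894-day cap, so +894 days → 15 May 2021.
  Applicant Delay Offset: −400 days → 10 April 2020.
Terminal disclaimer: VP-611491 expires on the earlier of 19 February 2020 and 10 April 2020.

2020-02-19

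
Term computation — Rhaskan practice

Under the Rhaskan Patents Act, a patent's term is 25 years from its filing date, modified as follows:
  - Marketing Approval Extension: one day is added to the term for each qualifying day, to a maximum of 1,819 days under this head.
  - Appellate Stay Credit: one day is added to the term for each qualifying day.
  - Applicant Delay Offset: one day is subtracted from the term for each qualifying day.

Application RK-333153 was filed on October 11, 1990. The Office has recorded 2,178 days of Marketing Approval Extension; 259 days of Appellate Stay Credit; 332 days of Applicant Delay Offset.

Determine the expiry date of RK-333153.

Base term: filing date + 25 years → 11 October 2015.
Marketing Approval Extension: 2178 days claimed exceeds the 1819-day cap, so +1819 days → 3 October 2020.
Appellate Stay Credit: +259 days → 19 June 2021.
Applicant Delay Offset: −332 days → 22 July 2020.

2020-07-22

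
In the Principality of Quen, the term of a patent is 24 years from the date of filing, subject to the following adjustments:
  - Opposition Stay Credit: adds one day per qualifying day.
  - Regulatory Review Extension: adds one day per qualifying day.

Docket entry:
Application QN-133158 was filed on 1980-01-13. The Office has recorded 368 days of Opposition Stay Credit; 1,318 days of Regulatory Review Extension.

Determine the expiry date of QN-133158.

Base term: filing date + 24 years → 13 January 2004.
Opposition Stay Credit: +368 days → 15 January 2005.
Regulatory Review Extension: +1318 days → 25 August 2008.

2008-08-25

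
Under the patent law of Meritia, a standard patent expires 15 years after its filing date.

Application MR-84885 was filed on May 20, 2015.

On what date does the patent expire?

Filing date + 15 years → 20 May 2030.

2030-05-20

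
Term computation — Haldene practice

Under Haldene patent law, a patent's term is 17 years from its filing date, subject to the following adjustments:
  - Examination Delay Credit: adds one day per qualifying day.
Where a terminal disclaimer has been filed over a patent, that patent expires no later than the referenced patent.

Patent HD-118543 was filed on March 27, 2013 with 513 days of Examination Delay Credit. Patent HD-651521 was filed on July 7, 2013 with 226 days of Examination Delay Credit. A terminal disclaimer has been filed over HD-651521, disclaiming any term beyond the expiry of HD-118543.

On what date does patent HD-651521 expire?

February 18, 2031

Natural term of HD-651521:
  Base: filing + 17 years → 7 July 2030.
  Examination Delay Credit: +226 days → 18 February 2031.
Expiry of referenced patent HD-118543:
  Base: filing + 17 years → 27 March 2030.
  Examination Delay Credit: +513 days → 22 August 2031.
Terminal disclaimer: HD-651521 expires on the earlier of 18 February 2031 and 22 August 2031.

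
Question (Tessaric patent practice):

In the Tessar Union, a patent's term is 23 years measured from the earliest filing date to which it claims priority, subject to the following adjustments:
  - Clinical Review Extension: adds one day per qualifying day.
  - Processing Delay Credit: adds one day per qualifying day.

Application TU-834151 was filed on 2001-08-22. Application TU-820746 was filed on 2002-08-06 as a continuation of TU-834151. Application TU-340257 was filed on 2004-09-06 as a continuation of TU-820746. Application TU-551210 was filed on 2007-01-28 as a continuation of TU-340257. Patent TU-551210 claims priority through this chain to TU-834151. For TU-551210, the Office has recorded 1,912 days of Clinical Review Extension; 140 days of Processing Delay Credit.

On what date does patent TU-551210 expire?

Earliest priority filing: 22 August 2001.
Base term: 22 August 2001 + 23 years → 22 August 2024.
Clinical Review Extension: +1912 days → 16 November 2029.
Processing Delay Credit: +140 days → 5 April 2030.

2030-04-05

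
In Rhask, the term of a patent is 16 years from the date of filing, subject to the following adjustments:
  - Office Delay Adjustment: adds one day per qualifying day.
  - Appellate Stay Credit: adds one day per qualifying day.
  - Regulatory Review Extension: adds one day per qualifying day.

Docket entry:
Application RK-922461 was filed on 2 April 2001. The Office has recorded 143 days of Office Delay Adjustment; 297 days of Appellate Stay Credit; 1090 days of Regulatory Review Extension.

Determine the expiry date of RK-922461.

Base term: filing date + 16 years → 2 April 2017.
Office Delay Adjustment: +143 days → 23 August 2017.
Appellate Stay Credit: +297 days → 16 June 2018.
Regulatory Review Extension: +1090 days → 10 June 2021.

June 10, 2021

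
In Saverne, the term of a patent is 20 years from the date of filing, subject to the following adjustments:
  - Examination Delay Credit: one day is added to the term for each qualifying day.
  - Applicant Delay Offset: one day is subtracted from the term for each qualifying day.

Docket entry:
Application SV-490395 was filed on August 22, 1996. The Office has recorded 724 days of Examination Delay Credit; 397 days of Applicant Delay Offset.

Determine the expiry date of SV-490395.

Base term: filing date + 20 years → 22 August 2016.
Examination Delay Credit: +724 days → 16 August 2018.
Applicant Delay Offset: −397 days → 15 July 2017.

July 15, 2017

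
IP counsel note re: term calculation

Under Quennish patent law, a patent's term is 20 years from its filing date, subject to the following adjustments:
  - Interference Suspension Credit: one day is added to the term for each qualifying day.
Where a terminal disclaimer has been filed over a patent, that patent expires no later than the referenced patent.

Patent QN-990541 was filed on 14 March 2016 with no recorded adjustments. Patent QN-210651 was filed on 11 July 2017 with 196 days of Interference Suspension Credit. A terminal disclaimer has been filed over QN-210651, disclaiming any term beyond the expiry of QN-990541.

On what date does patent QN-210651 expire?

Natural term of QN-210651:
  Base: filing + 20 years → 11 July 2037.
  Interference Suspension Credit: +196 days → 23 January 2038.
Expiry of referenced patent QN-990541:
  Base: filing + 20 years → 14 March 2036.
Terminal disclaimer: QN-210651 expires on the earlier of 23 January 2038 and 14 March 2036.

2036-03-14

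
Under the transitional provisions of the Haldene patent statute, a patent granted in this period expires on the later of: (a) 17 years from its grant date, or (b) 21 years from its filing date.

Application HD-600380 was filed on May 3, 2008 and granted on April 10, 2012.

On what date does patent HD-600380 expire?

2029-05-03

(a) grant + 17 years → 10 April 2029.
(b) filing + 21 years → 3 May 2029.
Later of the two: 3 May 2029.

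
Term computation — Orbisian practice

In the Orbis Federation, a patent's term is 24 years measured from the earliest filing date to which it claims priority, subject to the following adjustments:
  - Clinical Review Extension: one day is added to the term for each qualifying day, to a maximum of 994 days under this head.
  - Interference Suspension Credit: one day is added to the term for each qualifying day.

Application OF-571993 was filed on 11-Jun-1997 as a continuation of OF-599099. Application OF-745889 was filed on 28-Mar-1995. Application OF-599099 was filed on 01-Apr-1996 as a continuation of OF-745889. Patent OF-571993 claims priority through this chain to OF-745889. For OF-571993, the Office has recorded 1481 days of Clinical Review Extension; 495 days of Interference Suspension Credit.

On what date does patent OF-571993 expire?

Earliest priority filing: 28 March 1995.
Base term: 28 March 1995 + 24 years → 28 March 2019.
Clinical Review Extension: 1481 days claimed exceeds the 994-day cap, so +994 days → 16 December 2021.
Interference Suspension Credit: +495 days → 25 April 2023.

April 25, 2023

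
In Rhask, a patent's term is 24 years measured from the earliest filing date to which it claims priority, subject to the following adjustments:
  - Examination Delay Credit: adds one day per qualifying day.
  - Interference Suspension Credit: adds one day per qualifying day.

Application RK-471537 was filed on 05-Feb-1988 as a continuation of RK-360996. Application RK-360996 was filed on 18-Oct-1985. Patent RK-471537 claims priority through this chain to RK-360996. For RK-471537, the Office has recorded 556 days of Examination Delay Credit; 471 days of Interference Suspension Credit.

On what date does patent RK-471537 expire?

2012-08-10

Earliest priority filing: 18 October 1985.
Base term: 18 October 1985 + 24 years → 18 October 2009.
Examination Delay Credit: +556 days → 27 April 2011.
Interference Suspension Credit: +471 days → 10 August 2012.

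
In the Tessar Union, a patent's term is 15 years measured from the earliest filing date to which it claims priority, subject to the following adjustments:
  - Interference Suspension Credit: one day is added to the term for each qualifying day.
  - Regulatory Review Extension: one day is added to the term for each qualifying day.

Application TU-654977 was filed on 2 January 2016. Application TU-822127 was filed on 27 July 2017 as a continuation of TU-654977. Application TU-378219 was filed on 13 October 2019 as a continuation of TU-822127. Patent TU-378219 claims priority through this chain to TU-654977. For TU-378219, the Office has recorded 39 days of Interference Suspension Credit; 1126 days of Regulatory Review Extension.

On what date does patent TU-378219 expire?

Earliest priority filing: 2 January 2016.
Base term: 2 January 2016 + 15 years → 2 January 2031.
Interference Suspension Credit: +39 days → 10 February 2031.
Regulatory Review Extension: +1126 days → 12 March 2034.

March 12, 2034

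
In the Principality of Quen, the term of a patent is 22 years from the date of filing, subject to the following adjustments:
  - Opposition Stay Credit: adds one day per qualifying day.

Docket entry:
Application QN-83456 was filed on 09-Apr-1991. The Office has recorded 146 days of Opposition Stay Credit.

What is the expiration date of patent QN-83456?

September 2, 2013

Base term: filing date + 22 years → 9 April 2013.
Opposition Stay Credit: +146 days → 2 September 2013.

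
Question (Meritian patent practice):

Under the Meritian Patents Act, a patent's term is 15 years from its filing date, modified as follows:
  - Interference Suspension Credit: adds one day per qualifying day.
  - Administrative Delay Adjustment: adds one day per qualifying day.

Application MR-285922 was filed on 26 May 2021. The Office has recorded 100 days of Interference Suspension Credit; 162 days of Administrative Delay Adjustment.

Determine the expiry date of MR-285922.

February 12, 2037

Base term: filing date + 15 years → 26 May 2036.
Interference Suspension Credit: +100 days → 3 September 2036.
Administrative Delay Adjustment: +162 days → 12 February 2037.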